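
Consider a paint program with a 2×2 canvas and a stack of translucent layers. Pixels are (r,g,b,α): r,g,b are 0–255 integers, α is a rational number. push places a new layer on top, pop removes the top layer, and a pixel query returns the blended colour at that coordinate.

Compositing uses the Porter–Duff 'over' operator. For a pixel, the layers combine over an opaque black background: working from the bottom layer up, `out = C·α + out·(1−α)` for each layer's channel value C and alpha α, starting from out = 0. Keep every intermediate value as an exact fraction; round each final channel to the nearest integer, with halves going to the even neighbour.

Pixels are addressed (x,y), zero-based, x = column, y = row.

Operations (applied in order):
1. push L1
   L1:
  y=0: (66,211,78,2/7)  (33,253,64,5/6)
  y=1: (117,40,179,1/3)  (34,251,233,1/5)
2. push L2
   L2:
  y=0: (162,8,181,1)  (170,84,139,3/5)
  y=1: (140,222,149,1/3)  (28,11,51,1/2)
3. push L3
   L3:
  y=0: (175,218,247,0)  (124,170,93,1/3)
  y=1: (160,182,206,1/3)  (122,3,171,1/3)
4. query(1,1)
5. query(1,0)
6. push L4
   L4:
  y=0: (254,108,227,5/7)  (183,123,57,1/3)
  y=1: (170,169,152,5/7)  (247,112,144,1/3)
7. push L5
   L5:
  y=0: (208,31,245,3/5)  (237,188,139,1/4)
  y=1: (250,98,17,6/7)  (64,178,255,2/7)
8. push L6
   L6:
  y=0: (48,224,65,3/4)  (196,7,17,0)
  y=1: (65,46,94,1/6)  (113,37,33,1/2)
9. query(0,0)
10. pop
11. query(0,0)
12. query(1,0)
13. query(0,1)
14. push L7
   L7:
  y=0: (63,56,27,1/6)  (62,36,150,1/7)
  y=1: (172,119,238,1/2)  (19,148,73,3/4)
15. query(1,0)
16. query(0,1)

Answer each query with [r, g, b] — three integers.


query (1,1) [L1,L2,L3] — begin 0,0,0
+L1 (α=1/5) → [34/5, 251/5, 233/5]
+L2 (α=1/2) → [87/5, 153/5, 244/5]
+L3 (α=1/3) → [784/15, 107/5, 1343/15]
→ [52, 21, 90]

at x=1,y=0 over L1,L2,L3:
+L1 (α=5/6) → [55/2, 1265/6, 160/3]
+L2 (α=3/5) → [113, 2021/15, 1571/15]
+L3 (α=1/3) → [350/3, 6592/45, 4537/45]
= [117, 146, 101]

at x=0,y=0 over L1,L2,L3,L4,L5,L6:
L1 α=2/7: [132/7, 422/7, 156/7]
L2 α=1: [162, 8, 181]
L3 α=0: [162, 8, 181]
L4 α=5/7: [1594/7, 556/7, 1497/7]
L5 α=3/5: [7556/35, 1763/35, 8139/35]
L6 α=3/4: [3149/35, 25283/140, 3741/35]
→ [90, 181, 107]

at x=0,y=0 over L1,L2,L3,L4,L5:
after L1 α=2/7: [132/7, 422/7, 156/7]
after L2 α=1: [162, 8, 181]
after L3 α=0: [162, 8, 181]
after L4 α=5/7: [1594/7, 556/7, 1497/7]
after L5 α=3/5: [7556/35, 1763/35, 8139/35]
rounded: [216, 50, 233]

at x=1,y=0 over L1,L2,L3,L4,L5:
L1 α=5/6: [55/2, 1265/6, 160/3]
L2 α=3/5: [113, 2021/15, 1571/15]
L3 α=1/3: [350/3, 6592/45, 4537/45]
L4 α=1/3: [1249/9, 18719/135, 11639/135]
L5 α=1/4: [490/3, 27179/180, 8947/90]
→ [163, 151, 99]

(0,1) stack=L1,L2,L3,L4,L5; from [0,0,0]:
+L1 (α=1/3) → [39, 40/3, 179/3]
+L2 (α=1/3) → [218/3, 746/9, 805/9]
+L3 (α=1/3) → [916/9, 3130/27, 3464/27]
+L4 (α=5/7) → [9482/63, 29075/189, 27448/189]
+L5 (α=6/7) → [103982/441, 140207/1323, 46726/1323]
= [236, 106, 35]

at x=1,y=0 over L1,L2,L3,L4,L5,L7:
+L1 (α=5/6) → [55/2, 1265/6, 160/3]
+L2 (α=3/5) → [113, 2021/15, 1571/15]
+L3 (α=1/3) → [350/3, 6592/45, 4537/45]
+L4 (α=1/3) → [1249/9, 18719/135, 11639/135]
+L5 (α=1/4) → [490/3, 27179/180, 8947/90]
+L7 (α=1/7) → [1042/7, 4037/30, 11197/105]
→ [149, 135, 107]

at x=0,y=1 over L1,L2,L3,L4,L5,L7:
+L1 (α=1/3) → [39, 40/3, 179/3]
+L2 (α=1/3) → [218/3, 746/9, 805/9]
+L3 (α=1/3) → [916/9, 3130/27, 3464/27]
+L4 (α=5/7) → [9482/63, 29075/189, 27448/189]
+L5 (α=6/7) → [103982/441, 140207/1323, 46726/1323]
+L7 (α=1/2) → [89917/441, 148822/1323, 180800/1323]
= [204, 112, 137]


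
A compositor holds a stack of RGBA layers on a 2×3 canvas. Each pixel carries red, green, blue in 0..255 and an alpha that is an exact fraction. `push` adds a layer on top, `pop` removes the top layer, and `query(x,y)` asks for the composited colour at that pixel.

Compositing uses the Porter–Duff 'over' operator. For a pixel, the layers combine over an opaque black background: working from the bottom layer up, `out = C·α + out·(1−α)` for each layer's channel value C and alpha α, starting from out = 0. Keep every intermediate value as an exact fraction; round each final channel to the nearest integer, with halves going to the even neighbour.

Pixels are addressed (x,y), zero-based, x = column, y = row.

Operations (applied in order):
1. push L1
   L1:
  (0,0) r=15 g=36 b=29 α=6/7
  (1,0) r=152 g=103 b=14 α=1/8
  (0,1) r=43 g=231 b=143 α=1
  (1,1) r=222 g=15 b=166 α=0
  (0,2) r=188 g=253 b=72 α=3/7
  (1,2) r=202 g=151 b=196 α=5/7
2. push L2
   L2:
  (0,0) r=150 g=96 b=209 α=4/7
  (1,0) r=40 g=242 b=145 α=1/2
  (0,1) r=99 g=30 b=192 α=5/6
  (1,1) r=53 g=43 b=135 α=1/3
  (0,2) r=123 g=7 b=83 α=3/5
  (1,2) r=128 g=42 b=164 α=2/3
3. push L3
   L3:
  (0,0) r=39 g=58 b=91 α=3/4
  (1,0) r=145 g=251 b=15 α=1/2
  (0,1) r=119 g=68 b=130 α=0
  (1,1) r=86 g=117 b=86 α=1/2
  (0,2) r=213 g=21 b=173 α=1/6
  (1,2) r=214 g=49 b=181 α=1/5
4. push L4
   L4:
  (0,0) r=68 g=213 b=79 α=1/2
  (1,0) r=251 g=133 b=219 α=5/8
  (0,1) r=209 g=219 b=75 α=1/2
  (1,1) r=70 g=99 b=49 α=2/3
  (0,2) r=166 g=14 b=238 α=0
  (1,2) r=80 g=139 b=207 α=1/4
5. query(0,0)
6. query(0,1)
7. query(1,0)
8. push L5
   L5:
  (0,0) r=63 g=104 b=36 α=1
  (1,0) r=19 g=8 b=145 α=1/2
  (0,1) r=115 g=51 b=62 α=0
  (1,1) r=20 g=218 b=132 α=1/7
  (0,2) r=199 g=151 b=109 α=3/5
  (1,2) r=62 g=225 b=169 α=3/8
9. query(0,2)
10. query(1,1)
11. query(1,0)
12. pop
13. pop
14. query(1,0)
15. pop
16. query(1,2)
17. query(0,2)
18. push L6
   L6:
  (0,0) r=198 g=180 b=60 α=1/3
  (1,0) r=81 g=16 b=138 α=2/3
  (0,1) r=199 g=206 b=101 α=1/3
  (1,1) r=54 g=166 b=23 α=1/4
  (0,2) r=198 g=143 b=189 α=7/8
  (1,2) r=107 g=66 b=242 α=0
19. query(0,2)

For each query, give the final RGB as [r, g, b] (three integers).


at x=0,y=0 over L1,L2,L3,L4:
after L1 α=6/7: [90/7, 216/7, 174/7]
after L2 α=4/7: [4470/49, 3336/49, 6374/49]
after L3 α=3/4: [10203/196, 5931/98, 19751/196]
after L4 α=1/2: [23531/392, 26805/196, 35235/392]
= [60, 137, 90]

query (0,1) [L1,L2,L3,L4] — begin 0,0,0
after L1 α=1: [43, 231, 143]
after L2 α=5/6: [269/3, 127/2, 1103/6]
after L3 α=0: [269/3, 127/2, 1103/6]
after L4 α=1/2: [448/3, 565/4, 1553/12]
= [149, 141, 129]

query (1,0) [L1,L2,L3,L4] — begin 0,0,0
L1 α=1/8: [19, 103/8, 7/4]
L2 α=1/2: [59/2, 2039/16, 587/8]
L3 α=1/2: [349/4, 6055/32, 707/16]
L4 α=5/8: [6067/32, 39445/256, 19641/128]
= [190, 154, 153]

at x=0,y=2 over L1,L2,L3,L4,L5:
L1 α=3/7: [564/7, 759/7, 216/7]
L2 α=3/5: [3711/35, 333/7, 435/7]
L3 α=1/6: [867/7, 302/7, 1693/21]
L4 α=0: [867/7, 302/7, 1693/21]
L5 α=3/5: [5913/35, 755/7, 10253/105]
= [169, 108, 98]

query (1,1) [L1,L2,L3,L4,L5] — begin 0,0,0
L1 α=0: [0, 0, 0]
L2 α=1/3: [53/3, 43/3, 45]
L3 α=1/2: [311/6, 197/3, 131/2]
L4 α=2/3: [1151/18, 791/9, 109/2]
L5 α=1/7: [173/3, 2236/21, 459/7]
rounded: [58, 106, 66]

at x=1,y=0 over L1,L2,L3,L4,L5:
L1 α=1/8: [19, 103/8, 7/4]
L2 α=1/2: [59/2, 2039/16, 587/8]
L3 α=1/2: [349/4, 6055/32, 707/16]
L4 α=5/8: [6067/32, 39445/256, 19641/128]
L5 α=1/2: [6675/64, 41493/512, 38201/256]
rounded: [104, 81, 149]

query (1,0) [L1,L2,L3] — begin 0,0,0
+L1 (α=1/8) → [19, 103/8, 7/4]
+L2 (α=1/2) → [59/2, 2039/16, 587/8]
+L3 (α=1/2) → [349/4, 6055/32, 707/16]
→ [87, 189, 44]

at x=1,y=2 over L1,L2:
+L1 (α=5/7) → [1010/7, 755/7, 140]
+L2 (α=2/3) → [934/7, 1343/21, 156]
→ [133, 64, 156]

query (0,2) [L1,L2] — begin 0,0,0
+L1 (α=3/7) → [564/7, 759/7, 216/7]
+L2 (α=3/5) → [3711/35, 333/7, 435/7]
rounded: [106, 48, 62]

at x=0,y=2 over L1,L2,L6:
L1 α=3/7: [564/7, 759/7, 216/7]
L2 α=3/5: [3711/35, 333/7, 435/7]
L6 α=7/8: [52221/280, 1835/14, 1212/7]
rounded: [187, 131, 173]


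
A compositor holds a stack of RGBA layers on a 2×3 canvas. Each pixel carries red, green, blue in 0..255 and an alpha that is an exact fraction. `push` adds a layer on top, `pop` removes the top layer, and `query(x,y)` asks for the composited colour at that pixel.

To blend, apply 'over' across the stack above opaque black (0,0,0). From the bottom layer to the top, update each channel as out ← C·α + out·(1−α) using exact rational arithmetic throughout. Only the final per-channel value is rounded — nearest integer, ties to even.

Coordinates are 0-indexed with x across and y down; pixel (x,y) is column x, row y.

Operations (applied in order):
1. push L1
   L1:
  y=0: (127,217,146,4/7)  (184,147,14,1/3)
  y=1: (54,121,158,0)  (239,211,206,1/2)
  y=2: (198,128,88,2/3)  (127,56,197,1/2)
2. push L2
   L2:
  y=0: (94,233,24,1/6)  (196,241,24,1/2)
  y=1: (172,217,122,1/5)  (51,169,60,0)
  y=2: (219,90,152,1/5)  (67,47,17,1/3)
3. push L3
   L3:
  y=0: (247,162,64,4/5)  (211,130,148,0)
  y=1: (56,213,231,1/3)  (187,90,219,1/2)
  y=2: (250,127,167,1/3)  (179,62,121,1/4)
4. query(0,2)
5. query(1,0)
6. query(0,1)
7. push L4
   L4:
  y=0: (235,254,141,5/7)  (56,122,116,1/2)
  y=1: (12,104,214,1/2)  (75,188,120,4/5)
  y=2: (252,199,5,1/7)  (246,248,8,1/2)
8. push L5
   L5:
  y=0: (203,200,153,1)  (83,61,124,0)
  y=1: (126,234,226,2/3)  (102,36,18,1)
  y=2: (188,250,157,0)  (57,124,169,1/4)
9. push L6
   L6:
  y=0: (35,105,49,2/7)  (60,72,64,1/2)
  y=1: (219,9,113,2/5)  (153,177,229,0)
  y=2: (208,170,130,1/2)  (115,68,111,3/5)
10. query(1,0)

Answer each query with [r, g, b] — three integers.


query (0,2) [L1,L2,L3] — begin 0,0,0
+L1 (α=2/3) → [132, 256/3, 176/3]
+L2 (α=1/5) → [747/5, 1294/15, 232/3]
+L3 (α=1/3) → [2744/15, 4493/45, 965/9]
→ [183, 100, 107]

(1,0) stack=L1,L2,L3; from [0,0,0]:
L1 α=1/3: [184/3, 49, 14/3]
L2 α=1/2: [386/3, 145, 43/3]
L3 α=0: [386/3, 145, 43/3]
→ [129, 145, 14]

at x=0,y=1 over L1,L2,L3:
L1 α=0: [0, 0, 0]
L2 α=1/5: [172/5, 217/5, 122/5]
L3 α=1/3: [208/5, 1499/15, 1399/15]
→ [42, 100, 93]

query (1,0) [L1,L2,L3,L4,L5,L6] — begin 0,0,0
after L1 α=1/3: [184/3, 49, 14/3]
after L2 α=1/2: [386/3, 145, 43/3]
after L3 α=0: [386/3, 145, 43/3]
after L4 α=1/2: [277/3, 267/2, 391/6]
after L5 α=0: [277/3, 267/2, 391/6]
after L6 α=1/2: [457/6, 411/4, 775/12]
rounded: [76, 103, 65]


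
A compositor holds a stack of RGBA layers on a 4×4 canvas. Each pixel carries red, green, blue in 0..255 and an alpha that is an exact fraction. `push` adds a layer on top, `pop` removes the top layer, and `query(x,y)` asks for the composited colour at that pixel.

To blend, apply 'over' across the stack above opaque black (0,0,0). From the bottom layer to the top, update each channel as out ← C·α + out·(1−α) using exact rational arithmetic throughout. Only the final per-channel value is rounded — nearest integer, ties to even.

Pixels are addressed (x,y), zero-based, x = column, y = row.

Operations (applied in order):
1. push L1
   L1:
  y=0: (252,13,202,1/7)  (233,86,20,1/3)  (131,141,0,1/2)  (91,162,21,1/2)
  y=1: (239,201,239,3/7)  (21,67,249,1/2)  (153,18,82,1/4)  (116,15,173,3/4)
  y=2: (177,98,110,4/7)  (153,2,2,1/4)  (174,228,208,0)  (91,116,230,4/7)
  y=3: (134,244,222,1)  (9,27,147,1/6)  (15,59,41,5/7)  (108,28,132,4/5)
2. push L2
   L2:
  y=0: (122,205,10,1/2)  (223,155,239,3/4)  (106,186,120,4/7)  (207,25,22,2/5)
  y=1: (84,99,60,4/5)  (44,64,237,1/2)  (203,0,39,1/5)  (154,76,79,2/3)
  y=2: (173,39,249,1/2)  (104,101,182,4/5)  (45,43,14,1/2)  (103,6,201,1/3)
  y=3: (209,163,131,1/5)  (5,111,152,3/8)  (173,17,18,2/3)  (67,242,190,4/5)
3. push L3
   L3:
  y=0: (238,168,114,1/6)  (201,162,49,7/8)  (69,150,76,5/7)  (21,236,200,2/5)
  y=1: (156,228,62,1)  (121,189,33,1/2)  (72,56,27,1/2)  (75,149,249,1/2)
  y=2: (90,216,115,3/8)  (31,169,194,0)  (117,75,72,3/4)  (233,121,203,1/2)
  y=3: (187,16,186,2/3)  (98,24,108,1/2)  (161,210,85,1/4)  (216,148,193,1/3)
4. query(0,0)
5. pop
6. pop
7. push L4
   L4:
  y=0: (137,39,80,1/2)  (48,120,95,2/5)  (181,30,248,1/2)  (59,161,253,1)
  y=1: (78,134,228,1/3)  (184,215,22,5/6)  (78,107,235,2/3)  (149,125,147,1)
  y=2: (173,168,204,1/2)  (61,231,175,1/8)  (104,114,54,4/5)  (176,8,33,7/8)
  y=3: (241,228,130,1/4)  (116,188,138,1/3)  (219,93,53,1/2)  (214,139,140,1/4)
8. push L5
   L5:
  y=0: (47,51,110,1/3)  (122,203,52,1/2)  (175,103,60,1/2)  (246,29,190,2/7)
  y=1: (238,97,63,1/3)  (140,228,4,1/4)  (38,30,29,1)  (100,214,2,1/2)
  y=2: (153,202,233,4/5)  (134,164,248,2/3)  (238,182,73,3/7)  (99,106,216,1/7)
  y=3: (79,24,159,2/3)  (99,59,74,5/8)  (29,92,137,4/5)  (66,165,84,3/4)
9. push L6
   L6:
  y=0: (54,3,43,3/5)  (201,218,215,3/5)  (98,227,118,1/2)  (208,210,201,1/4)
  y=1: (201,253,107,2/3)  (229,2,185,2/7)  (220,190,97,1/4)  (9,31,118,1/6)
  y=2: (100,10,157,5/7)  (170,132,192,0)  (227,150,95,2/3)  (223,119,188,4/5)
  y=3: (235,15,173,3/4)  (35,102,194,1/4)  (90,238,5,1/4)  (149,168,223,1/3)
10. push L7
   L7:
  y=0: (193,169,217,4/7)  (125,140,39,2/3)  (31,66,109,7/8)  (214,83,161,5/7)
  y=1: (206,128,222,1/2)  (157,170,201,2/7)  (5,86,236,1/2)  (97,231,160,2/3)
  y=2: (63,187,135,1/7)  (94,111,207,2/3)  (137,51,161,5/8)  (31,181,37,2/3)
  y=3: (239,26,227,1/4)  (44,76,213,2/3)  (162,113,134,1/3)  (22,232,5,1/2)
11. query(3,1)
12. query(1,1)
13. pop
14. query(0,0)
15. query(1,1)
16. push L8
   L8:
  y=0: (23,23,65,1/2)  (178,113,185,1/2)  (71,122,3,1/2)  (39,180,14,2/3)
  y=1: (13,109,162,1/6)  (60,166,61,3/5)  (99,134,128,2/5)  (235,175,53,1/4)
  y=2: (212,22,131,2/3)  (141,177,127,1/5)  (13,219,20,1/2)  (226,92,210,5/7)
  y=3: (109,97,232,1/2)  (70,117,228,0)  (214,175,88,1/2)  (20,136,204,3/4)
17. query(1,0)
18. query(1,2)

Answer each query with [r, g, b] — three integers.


query (0,0) [L1,L2,L3] — begin 0,0,0
after L1 α=1/7: [36, 13/7, 202/7]
after L2 α=1/2: [79, 724/7, 136/7]
after L3 α=1/6: [211/2, 2398/21, 739/21]
rounded: [106, 114, 35]

(3,1) stack=L1,L4,L5,L6,L7; from [0,0,0]:
L1 α=3/4: [87, 45/4, 519/4]
L4 α=1: [149, 125, 147]
L5 α=1/2: [249/2, 339/2, 149/2]
L6 α=1/6: [421/4, 1757/12, 327/4]
L7 α=2/3: [399/4, 7301/36, 1607/12]
rounded: [100, 203, 134]

at x=1,y=1 over L1,L4,L5,L6,L7:
+L1 (α=1/2) → [21/2, 67/2, 249/2]
+L4 (α=5/6) → [1861/12, 739/4, 469/12]
+L5 (α=1/4) → [2421/16, 3129/16, 485/16]
+L6 (α=2/7) → [19433/112, 15709/112, 8345/112]
+L7 (α=2/7) → [132333/784, 116625/784, 86749/784]
= [169, 149, 111]

(0,0) stack=L1,L4,L5,L6; from [0,0,0]:
+L1 (α=1/7) → [36, 13/7, 202/7]
+L4 (α=1/2) → [173/2, 143/7, 381/7]
+L5 (α=1/3) → [220/3, 643/21, 1532/21]
+L6 (α=3/5) → [926/15, 295/21, 5773/105]
rounded: [62, 14, 55]

query (1,1) [L1,L4,L5,L6] — begin 0,0,0
+L1 (α=1/2) → [21/2, 67/2, 249/2]
+L4 (α=5/6) → [1861/12, 739/4, 469/12]
+L5 (α=1/4) → [2421/16, 3129/16, 485/16]
+L6 (α=2/7) → [19433/112, 15709/112, 8345/112]
rounded: [174, 140, 75]

query (1,0) [L1,L4,L5,L6,L8] — begin 0,0,0
+L1 (α=1/3) → [233/3, 86/3, 20/3]
+L4 (α=2/5) → [329/5, 326/5, 42]
+L5 (α=1/2) → [939/10, 1341/10, 47]
+L6 (α=3/5) → [3954/25, 4611/25, 739/5]
+L8 (α=1/2) → [4202/25, 3718/25, 832/5]
= [168, 149, 166]

query (1,2) [L1,L4,L5,L6,L8] — begin 0,0,0
+L1 (α=1/4) → [153/4, 1/2, 1/2]
+L4 (α=1/8) → [1315/32, 469/16, 357/16]
+L5 (α=2/3) → [3297/32, 5717/48, 8293/48]
+L6 (α=0) → [3297/32, 5717/48, 8293/48]
+L8 (α=1/5) → [885/8, 7841/60, 9817/60]
rounded: [111, 131, 164]


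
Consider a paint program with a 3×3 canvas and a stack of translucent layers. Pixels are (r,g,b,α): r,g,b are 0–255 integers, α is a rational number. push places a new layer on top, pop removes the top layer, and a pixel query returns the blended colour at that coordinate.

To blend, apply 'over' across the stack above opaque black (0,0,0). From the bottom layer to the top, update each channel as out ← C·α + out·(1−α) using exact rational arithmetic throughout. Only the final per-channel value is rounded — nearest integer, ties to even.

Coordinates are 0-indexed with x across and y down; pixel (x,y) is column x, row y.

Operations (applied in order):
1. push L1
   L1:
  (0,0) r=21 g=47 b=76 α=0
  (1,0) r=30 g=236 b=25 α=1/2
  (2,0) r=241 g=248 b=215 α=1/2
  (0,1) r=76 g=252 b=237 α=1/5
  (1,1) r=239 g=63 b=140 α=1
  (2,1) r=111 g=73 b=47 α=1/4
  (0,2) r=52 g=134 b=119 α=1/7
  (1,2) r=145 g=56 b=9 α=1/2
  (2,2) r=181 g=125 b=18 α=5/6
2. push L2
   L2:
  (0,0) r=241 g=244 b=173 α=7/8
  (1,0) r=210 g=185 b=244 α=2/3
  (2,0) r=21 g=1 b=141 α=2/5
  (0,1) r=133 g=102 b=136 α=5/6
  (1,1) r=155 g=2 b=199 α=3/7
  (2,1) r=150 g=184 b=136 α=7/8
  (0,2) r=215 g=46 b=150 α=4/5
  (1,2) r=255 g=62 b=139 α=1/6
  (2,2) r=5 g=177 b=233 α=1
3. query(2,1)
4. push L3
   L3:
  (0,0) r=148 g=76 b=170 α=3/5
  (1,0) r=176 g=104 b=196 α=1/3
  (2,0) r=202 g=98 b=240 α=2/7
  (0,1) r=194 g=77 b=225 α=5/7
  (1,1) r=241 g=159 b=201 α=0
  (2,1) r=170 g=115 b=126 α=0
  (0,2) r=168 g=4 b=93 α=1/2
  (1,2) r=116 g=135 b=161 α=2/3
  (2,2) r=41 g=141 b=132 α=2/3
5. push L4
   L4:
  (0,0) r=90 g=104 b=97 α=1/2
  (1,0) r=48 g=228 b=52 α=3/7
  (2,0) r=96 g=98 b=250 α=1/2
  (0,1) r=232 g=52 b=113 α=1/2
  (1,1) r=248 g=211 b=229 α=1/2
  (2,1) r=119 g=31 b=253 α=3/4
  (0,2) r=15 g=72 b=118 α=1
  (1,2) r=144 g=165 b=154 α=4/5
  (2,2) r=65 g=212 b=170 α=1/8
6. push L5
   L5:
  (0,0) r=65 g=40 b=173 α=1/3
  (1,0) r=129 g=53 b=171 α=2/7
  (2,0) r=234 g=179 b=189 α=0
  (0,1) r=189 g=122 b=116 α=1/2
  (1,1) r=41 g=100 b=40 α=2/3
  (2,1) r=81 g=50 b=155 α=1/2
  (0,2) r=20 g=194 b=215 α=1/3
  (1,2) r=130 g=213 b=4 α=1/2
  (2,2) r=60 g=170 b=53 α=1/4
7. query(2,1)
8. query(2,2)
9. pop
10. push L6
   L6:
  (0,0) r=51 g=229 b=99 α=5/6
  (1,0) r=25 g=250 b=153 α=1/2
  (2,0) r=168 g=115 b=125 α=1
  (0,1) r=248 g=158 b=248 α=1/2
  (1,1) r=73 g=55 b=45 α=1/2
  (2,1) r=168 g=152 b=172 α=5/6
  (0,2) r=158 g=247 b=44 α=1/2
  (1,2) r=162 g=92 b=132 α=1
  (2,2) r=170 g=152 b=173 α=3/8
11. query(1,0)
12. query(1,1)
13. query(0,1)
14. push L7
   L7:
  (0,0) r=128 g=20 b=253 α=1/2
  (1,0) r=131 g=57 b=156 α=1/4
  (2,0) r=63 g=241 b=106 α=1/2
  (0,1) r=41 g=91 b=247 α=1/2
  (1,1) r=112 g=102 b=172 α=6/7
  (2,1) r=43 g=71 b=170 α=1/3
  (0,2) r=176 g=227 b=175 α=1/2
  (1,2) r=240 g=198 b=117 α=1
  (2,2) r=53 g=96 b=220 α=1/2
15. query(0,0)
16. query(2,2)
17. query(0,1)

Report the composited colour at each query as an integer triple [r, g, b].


(2,1) stack=L1,L2; from [0,0,0]:
+L1 (α=1/4) → [111/4, 73/4, 47/4]
+L2 (α=7/8) → [4311/32, 5225/32, 3855/32]
= [135, 163, 120]

at x=2,y=1 over L1,L2,L3,L4,L5:
after L1 α=1/4: [111/4, 73/4, 47/4]
after L2 α=7/8: [4311/32, 5225/32, 3855/32]
after L3 α=0: [4311/32, 5225/32, 3855/32]
after L4 α=3/4: [15735/128, 8201/128, 28143/128]
after L5 α=1/2: [26103/256, 14601/256, 47983/256]
→ [102, 57, 187]

at x=2,y=2 over L1,L2,L3,L4,L5:
after L1 α=5/6: [905/6, 625/6, 15]
after L2 α=1: [5, 177, 233]
after L3 α=2/3: [29, 153, 497/3]
after L4 α=1/8: [67/2, 1283/8, 3989/24]
after L5 α=1/4: [321/8, 5209/32, 4413/32]
→ [40, 163, 138]

at x=1,y=0 over L1,L2,L3,L4,L6:
+L1 (α=1/2) → [15, 118, 25/2]
+L2 (α=2/3) → [145, 488/3, 1001/6]
+L3 (α=1/3) → [466/3, 1288/9, 1589/9]
+L4 (α=3/7) → [328/3, 11308/63, 7760/63]
+L6 (α=1/2) → [403/6, 13529/63, 17399/126]
→ [67, 215, 138]

query (1,1) [L1,L2,L3,L4,L6] — begin 0,0,0
L1 α=1: [239, 63, 140]
L2 α=3/7: [203, 258/7, 1157/7]
L3 α=0: [203, 258/7, 1157/7]
L4 α=1/2: [451/2, 1735/14, 1380/7]
L6 α=1/2: [597/4, 2505/28, 1695/14]
→ [149, 89, 121]

query (0,1) [L1,L2,L3,L4,L6] — begin 0,0,0
after L1 α=1/5: [76/5, 252/5, 237/5]
after L2 α=5/6: [3401/30, 467/5, 3637/30]
after L3 α=5/7: [17951/105, 2859/35, 20512/105]
after L4 α=1/2: [42311/210, 4679/70, 32377/210]
after L6 α=1/2: [94391/420, 15739/140, 84457/420]
= [225, 112, 201]

(0,0) stack=L1,L2,L3,L4,L6,L7; from [0,0,0]:
+L1 (α=0) → [0, 0, 0]
+L2 (α=7/8) → [1687/8, 427/2, 1211/8]
+L3 (α=3/5) → [3463/20, 131, 3251/20]
+L4 (α=1/2) → [5263/40, 235/2, 5191/40]
+L6 (α=5/6) → [15463/240, 2525/12, 24991/240]
+L7 (α=1/2) → [46183/480, 2765/24, 85711/480]
→ [96, 115, 179]

(2,2) stack=L1,L2,L3,L4,L6,L7; from [0,0,0]:
after L1 α=5/6: [905/6, 625/6, 15]
after L2 α=1: [5, 177, 233]
after L3 α=2/3: [29, 153, 497/3]
after L4 α=1/8: [67/2, 1283/8, 3989/24]
after L6 α=3/8: [1355/16, 10063/64, 32401/192]
after L7 α=1/2: [2203/32, 16207/128, 74641/384]
rounded: [69, 127, 194]

query (0,1) [L1,L2,L3,L4,L6,L7] — begin 0,0,0
L1 α=1/5: [76/5, 252/5, 237/5]
L2 α=5/6: [3401/30, 467/5, 3637/30]
L3 α=5/7: [17951/105, 2859/35, 20512/105]
L4 α=1/2: [42311/210, 4679/70, 32377/210]
L6 α=1/2: [94391/420, 15739/140, 84457/420]
L7 α=1/2: [111611/840, 28479/280, 188197/840]
= [133, 102, 224]


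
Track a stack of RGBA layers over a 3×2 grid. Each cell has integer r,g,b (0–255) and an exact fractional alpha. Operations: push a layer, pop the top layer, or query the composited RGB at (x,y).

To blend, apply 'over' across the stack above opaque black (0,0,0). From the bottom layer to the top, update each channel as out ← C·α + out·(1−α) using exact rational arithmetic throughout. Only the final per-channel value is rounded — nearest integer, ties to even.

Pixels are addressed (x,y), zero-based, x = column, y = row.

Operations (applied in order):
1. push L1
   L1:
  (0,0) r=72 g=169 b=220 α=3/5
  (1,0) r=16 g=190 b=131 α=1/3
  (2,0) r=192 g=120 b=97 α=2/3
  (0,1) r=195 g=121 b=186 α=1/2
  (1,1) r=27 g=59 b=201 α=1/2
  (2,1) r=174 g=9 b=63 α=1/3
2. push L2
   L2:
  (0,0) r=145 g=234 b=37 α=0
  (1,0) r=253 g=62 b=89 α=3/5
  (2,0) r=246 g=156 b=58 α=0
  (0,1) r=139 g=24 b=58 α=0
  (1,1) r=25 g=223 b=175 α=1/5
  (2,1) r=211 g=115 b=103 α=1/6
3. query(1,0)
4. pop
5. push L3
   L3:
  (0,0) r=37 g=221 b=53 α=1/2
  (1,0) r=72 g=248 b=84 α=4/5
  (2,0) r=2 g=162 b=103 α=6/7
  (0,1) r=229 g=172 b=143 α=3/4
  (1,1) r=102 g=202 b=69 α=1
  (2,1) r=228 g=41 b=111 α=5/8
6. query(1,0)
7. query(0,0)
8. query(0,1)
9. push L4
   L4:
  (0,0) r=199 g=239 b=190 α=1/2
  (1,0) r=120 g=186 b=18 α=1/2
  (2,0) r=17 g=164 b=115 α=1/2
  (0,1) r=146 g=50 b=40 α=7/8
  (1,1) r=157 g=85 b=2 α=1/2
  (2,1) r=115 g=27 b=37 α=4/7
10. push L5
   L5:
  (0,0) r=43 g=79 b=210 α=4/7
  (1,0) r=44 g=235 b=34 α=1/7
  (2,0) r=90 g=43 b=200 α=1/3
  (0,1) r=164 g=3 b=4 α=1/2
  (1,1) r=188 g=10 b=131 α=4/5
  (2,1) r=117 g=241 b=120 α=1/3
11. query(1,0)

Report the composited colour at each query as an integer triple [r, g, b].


at x=1,y=0 over L1,L2:
+L1 (α=1/3) → [16/3, 190/3, 131/3]
+L2 (α=3/5) → [2309/15, 938/15, 1063/15]
rounded: [154, 63, 71]

query (1,0) [L1,L3] — begin 0,0,0
+L1 (α=1/3) → [16/3, 190/3, 131/3]
+L3 (α=4/5) → [176/3, 3166/15, 1139/15]
= [59, 211, 76]

query (0,0) [L1,L3] — begin 0,0,0
after L1 α=3/5: [216/5, 507/5, 132]
after L3 α=1/2: [401/10, 806/5, 185/2]
= [40, 161, 92]

(0,1) stack=L1,L3; from [0,0,0]:
after L1 α=1/2: [195/2, 121/2, 93]
after L3 α=3/4: [1569/8, 1153/8, 261/2]
= [196, 144, 130]

(1,0) stack=L1,L3,L4,L5; from [0,0,0]:
+L1 (α=1/3) → [16/3, 190/3, 131/3]
+L3 (α=4/5) → [176/3, 3166/15, 1139/15]
+L4 (α=1/2) → [268/3, 2978/15, 1409/30]
+L5 (α=1/7) → [580/7, 7131/35, 1579/35]
= [83, 204, 45]


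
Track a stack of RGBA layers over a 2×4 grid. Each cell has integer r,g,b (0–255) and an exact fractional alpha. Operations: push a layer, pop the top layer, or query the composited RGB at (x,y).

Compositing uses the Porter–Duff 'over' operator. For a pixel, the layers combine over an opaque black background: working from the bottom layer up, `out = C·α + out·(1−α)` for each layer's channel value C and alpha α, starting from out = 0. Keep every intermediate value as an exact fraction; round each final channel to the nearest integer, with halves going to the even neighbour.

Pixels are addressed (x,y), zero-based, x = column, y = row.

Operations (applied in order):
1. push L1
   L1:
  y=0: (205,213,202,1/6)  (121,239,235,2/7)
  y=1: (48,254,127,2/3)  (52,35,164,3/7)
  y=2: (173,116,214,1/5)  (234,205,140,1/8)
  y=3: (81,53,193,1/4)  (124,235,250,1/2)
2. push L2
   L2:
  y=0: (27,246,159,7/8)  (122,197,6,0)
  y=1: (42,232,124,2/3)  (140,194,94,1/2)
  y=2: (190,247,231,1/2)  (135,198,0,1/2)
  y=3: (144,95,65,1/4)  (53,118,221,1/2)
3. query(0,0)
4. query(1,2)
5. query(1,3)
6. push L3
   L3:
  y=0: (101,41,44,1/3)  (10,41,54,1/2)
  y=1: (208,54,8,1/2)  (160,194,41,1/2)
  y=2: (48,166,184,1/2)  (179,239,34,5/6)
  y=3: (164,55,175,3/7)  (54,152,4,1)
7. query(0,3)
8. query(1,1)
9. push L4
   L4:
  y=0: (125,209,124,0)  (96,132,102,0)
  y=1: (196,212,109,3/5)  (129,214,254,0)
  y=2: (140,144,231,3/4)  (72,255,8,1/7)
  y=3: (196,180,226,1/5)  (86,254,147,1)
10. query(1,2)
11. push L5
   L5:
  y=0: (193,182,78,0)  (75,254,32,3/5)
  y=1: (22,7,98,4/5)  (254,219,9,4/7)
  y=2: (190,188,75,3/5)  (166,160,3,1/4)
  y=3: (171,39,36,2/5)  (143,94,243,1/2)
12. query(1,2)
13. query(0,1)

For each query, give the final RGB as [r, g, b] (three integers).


query (0,0) [L1,L2] — begin 0,0,0
L1 α=1/6: [205/6, 71/2, 101/3]
L2 α=7/8: [1339/48, 3515/16, 430/3]
rounded: [28, 220, 143]

query (1,2) [L1,L2] — begin 0,0,0
after L1 α=1/8: [117/4, 205/8, 35/2]
after L2 α=1/2: [657/8, 1789/16, 35/4]
→ [82, 112, 9]

at x=1,y=3 over L1,L2:
after L1 α=1/2: [62, 235/2, 125]
after L2 α=1/2: [115/2, 471/4, 173]
= [58, 118, 173]

query (0,3) [L1,L2,L3] — begin 0,0,0
+L1 (α=1/4) → [81/4, 53/4, 193/4]
+L2 (α=1/4) → [819/16, 539/16, 839/16]
+L3 (α=3/7) → [2787/28, 1199/28, 2939/28]
= [100, 43, 105]

(1,1) stack=L1,L2,L3; from [0,0,0]:
after L1 α=3/7: [156/7, 15, 492/7]
after L2 α=1/2: [568/7, 209/2, 575/7]
after L3 α=1/2: [844/7, 597/4, 431/7]
→ [121, 149, 62]

at x=1,y=2 over L1,L2,L3,L4:
+L1 (α=1/8) → [117/4, 205/8, 35/2]
+L2 (α=1/2) → [657/8, 1789/16, 35/4]
+L3 (α=5/6) → [7817/48, 20909/96, 715/24]
+L4 (α=1/7) → [1199/8, 24989/112, 747/28]
→ [150, 223, 27]

at x=1,y=2 over L1,L2,L3,L4,L5:
+L1 (α=1/8) → [117/4, 205/8, 35/2]
+L2 (α=1/2) → [657/8, 1789/16, 35/4]
+L3 (α=5/6) → [7817/48, 20909/96, 715/24]
+L4 (α=1/7) → [1199/8, 24989/112, 747/28]
+L5 (α=1/4) → [4925/32, 92887/448, 2325/112]
→ [154, 207, 21]

at x=0,y=1 over L1,L2,L3,L4,L5:
after L1 α=2/3: [32, 508/3, 254/3]
after L2 α=2/3: [116/3, 1900/9, 998/9]
after L3 α=1/2: [370/3, 1193/9, 535/9]
after L4 α=3/5: [2504/15, 1622/9, 4013/45]
after L5 α=4/5: [3824/75, 1874/45, 21653/225]
→ [51, 42, 96]


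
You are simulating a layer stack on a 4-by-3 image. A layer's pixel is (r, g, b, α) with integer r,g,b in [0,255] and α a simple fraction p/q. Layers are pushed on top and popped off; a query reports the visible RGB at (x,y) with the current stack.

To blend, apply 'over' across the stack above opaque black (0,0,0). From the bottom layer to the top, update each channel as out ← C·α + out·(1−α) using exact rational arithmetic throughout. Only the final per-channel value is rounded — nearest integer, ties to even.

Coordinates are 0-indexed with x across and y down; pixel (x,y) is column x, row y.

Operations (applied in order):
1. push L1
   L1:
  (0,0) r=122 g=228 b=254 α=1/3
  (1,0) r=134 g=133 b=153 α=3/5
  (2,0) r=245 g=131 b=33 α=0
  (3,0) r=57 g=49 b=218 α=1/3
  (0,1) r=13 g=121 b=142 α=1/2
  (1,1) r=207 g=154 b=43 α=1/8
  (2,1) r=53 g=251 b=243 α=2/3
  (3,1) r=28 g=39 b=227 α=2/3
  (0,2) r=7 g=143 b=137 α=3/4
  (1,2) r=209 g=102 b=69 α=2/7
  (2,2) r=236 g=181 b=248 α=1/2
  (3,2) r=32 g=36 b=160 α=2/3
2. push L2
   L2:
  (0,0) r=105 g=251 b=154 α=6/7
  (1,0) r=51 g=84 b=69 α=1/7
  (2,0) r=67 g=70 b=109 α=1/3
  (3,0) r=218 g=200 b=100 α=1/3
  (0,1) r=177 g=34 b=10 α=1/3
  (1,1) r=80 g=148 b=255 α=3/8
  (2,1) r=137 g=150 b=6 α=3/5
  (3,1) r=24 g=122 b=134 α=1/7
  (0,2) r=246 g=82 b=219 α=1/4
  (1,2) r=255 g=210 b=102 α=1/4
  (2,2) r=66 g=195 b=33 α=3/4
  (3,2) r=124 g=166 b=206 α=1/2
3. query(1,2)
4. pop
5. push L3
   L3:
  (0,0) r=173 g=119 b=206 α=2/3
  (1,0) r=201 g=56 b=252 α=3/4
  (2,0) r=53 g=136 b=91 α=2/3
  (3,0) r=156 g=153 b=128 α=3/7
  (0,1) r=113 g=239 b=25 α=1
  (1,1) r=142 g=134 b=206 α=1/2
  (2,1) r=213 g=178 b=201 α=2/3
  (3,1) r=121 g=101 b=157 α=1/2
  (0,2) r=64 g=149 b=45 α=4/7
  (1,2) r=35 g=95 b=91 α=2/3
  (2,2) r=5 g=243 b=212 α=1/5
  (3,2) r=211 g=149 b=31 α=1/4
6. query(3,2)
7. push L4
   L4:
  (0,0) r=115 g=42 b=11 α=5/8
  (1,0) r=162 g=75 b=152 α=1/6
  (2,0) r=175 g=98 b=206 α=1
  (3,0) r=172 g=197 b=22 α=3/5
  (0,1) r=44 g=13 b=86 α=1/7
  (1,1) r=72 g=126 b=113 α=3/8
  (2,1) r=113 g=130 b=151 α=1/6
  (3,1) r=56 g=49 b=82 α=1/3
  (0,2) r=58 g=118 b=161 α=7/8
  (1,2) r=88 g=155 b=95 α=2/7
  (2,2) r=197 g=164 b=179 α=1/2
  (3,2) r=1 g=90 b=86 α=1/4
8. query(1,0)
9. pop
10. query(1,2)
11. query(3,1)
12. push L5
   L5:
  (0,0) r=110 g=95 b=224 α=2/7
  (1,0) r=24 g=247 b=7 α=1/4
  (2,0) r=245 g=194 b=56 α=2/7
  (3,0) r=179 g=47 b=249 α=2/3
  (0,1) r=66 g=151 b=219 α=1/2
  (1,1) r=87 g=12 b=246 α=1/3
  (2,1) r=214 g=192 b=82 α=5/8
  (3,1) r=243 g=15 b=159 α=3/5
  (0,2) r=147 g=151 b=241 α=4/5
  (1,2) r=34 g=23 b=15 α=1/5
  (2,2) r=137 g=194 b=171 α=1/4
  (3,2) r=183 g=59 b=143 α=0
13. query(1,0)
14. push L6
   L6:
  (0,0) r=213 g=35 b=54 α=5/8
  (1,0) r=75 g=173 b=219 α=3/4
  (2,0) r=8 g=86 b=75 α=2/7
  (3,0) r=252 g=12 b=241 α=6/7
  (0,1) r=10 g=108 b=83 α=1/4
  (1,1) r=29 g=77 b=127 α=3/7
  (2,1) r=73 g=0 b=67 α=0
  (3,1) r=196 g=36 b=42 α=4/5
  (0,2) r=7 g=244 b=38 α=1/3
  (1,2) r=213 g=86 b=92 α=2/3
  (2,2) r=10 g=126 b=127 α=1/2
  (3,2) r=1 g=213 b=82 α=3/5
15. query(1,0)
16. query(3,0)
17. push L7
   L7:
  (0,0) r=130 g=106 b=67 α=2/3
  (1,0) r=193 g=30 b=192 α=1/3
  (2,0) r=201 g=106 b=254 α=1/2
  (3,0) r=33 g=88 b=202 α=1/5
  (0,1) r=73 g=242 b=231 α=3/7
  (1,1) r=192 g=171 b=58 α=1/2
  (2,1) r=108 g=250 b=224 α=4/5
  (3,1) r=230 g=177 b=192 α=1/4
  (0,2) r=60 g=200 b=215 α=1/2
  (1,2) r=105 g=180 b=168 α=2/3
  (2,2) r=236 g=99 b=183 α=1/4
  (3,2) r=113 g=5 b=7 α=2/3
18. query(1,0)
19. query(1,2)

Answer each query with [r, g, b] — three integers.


(1,2) stack=L1,L2; from [0,0,0]:
+L1 (α=2/7) → [418/7, 204/7, 138/7]
+L2 (α=1/4) → [3039/28, 1041/14, 282/7]
= [109, 74, 40]

query (3,2) [L1,L3] — begin 0,0,0
+L1 (α=2/3) → [64/3, 24, 320/3]
+L3 (α=1/4) → [275/4, 221/4, 351/4]
= [69, 55, 88]

at x=1,y=0 over L1,L3,L4:
after L1 α=3/5: [402/5, 399/5, 459/5]
after L3 α=3/4: [3417/20, 1239/20, 4239/20]
after L4 α=1/6: [1355/8, 513/8, 4847/24]
= [169, 64, 202]

query (1,2) [L1,L3] — begin 0,0,0
+L1 (α=2/7) → [418/7, 204/7, 138/7]
+L3 (α=2/3) → [908/21, 1534/21, 1412/21]
rounded: [43, 73, 67]

query (3,1) [L1,L3] — begin 0,0,0
after L1 α=2/3: [56/3, 26, 454/3]
after L3 α=1/2: [419/6, 127/2, 925/6]
= [70, 64, 154]

at x=1,y=0 over L1,L3,L5:
+L1 (α=3/5) → [402/5, 399/5, 459/5]
+L3 (α=3/4) → [3417/20, 1239/20, 4239/20]
+L5 (α=1/4) → [10731/80, 8657/80, 12857/80]
→ [134, 108, 161]

query (1,0) [L1,L3,L5,L6] — begin 0,0,0
after L1 α=3/5: [402/5, 399/5, 459/5]
after L3 α=3/4: [3417/20, 1239/20, 4239/20]
after L5 α=1/4: [10731/80, 8657/80, 12857/80]
after L6 α=3/4: [28731/320, 50177/320, 65417/320]
= [90, 157, 204]

query (3,0) [L1,L3,L5,L6] — begin 0,0,0
L1 α=1/3: [19, 49/3, 218/3]
L3 α=3/7: [544/7, 1573/21, 2024/21]
L5 α=2/3: [3050/21, 3547/63, 12482/63]
L6 α=6/7: [34802/147, 8083/441, 103580/441]
rounded: [237, 18, 235]

query (1,0) [L1,L3,L5,L6,L7] — begin 0,0,0
L1 α=3/5: [402/5, 399/5, 459/5]
L3 α=3/4: [3417/20, 1239/20, 4239/20]
L5 α=1/4: [10731/80, 8657/80, 12857/80]
L6 α=3/4: [28731/320, 50177/320, 65417/320]
L7 α=1/3: [59611/480, 54977/480, 96137/480]
rounded: [124, 115, 200]

query (1,2) [L1,L3,L5,L6,L7] — begin 0,0,0
after L1 α=2/7: [418/7, 204/7, 138/7]
after L3 α=2/3: [908/21, 1534/21, 1412/21]
after L5 α=1/5: [4346/105, 6619/105, 5963/105]
after L6 α=2/3: [49076/315, 24679/315, 25283/315]
after L7 α=2/3: [115226/945, 138079/945, 131123/945]
= [122, 146, 139]


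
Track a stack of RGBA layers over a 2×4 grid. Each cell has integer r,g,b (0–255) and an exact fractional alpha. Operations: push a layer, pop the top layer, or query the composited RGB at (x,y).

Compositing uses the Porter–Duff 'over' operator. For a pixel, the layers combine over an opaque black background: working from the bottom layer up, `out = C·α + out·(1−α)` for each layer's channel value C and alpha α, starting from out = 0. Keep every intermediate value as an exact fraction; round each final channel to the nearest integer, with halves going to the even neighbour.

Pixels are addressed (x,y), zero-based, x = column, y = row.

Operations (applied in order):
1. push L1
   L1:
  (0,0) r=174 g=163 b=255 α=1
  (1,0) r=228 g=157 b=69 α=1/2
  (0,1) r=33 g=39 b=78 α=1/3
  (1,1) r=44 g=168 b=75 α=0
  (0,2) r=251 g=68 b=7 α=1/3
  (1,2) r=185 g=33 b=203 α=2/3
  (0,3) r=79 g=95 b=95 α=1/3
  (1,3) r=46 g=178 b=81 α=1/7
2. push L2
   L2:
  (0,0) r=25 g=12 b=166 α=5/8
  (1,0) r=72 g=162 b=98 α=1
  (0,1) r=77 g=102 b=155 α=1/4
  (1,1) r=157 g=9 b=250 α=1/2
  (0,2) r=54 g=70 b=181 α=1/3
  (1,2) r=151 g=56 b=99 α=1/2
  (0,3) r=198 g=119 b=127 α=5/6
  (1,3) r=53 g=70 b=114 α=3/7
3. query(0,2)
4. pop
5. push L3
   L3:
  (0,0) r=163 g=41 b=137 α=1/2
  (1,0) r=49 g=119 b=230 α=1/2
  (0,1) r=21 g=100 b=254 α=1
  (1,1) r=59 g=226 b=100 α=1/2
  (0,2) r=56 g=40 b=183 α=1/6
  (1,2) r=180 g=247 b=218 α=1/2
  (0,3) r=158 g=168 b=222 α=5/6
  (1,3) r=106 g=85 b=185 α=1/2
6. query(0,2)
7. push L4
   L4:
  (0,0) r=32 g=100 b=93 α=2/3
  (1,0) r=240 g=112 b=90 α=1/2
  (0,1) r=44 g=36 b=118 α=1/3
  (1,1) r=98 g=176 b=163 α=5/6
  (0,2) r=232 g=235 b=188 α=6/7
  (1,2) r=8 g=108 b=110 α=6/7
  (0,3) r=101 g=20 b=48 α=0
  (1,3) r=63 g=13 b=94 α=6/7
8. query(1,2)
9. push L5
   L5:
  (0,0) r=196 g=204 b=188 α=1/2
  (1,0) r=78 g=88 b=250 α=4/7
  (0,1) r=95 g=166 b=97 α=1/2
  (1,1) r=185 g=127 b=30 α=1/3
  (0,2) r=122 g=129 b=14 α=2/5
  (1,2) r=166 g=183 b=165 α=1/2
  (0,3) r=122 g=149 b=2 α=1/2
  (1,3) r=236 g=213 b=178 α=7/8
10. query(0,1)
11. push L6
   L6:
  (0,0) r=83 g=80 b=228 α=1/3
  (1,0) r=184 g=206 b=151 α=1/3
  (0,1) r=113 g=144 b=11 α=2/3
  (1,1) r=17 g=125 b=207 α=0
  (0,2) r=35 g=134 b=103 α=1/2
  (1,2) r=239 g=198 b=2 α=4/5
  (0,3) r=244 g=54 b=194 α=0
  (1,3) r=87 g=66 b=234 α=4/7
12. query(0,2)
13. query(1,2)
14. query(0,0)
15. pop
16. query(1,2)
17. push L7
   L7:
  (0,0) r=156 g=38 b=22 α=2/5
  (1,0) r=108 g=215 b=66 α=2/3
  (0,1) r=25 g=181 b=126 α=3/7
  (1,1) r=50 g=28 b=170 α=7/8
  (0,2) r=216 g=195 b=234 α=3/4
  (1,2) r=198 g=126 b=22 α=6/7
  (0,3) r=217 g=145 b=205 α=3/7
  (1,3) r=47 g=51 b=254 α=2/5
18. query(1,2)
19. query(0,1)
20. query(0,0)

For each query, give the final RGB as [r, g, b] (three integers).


query (0,2) [L1,L2] — begin 0,0,0
after L1 α=1/3: [251/3, 68/3, 7/3]
after L2 α=1/3: [664/9, 346/9, 557/9]
→ [74, 38, 62]

at x=0,y=2 over L1,L3:
after L1 α=1/3: [251/3, 68/3, 7/3]
after L3 α=1/6: [1423/18, 230/9, 292/9]
→ [79, 26, 32]

query (1,2) [L1,L3,L4] — begin 0,0,0
L1 α=2/3: [370/3, 22, 406/3]
L3 α=1/2: [455/3, 269/2, 530/3]
L4 α=6/7: [599/21, 1565/14, 2510/21]
→ [29, 112, 120]

at x=0,y=1 over L1,L3,L4,L5:
after L1 α=1/3: [11, 13, 26]
after L3 α=1: [21, 100, 254]
after L4 α=1/3: [86/3, 236/3, 626/3]
after L5 α=1/2: [371/6, 367/3, 917/6]
→ [62, 122, 153]

at x=0,y=2 over L1,L3,L4,L5,L6:
after L1 α=1/3: [251/3, 68/3, 7/3]
after L3 α=1/6: [1423/18, 230/9, 292/9]
after L4 α=6/7: [26479/126, 12920/63, 1492/9]
after L5 α=2/5: [36727/210, 18338/105, 1576/15]
after L6 α=1/2: [44077/420, 16204/105, 3121/30]
rounded: [105, 154, 104]

(1,2) stack=L1,L3,L4,L5,L6; from [0,0,0]:
L1 α=2/3: [370/3, 22, 406/3]
L3 α=1/2: [455/3, 269/2, 530/3]
L4 α=6/7: [599/21, 1565/14, 2510/21]
L5 α=1/2: [4085/42, 4127/28, 5975/42]
L6 α=4/5: [44237/210, 26303/140, 6311/210]
rounded: [211, 188, 30]

at x=0,y=0 over L1,L3,L4,L5,L6:
L1 α=1: [174, 163, 255]
L3 α=1/2: [337/2, 102, 196]
L4 α=2/3: [155/2, 302/3, 382/3]
L5 α=1/2: [547/4, 457/3, 473/3]
L6 α=1/3: [713/6, 1154/9, 1630/9]
= [119, 128, 181]

(1,2) stack=L1,L3,L4,L5; from [0,0,0]:
after L1 α=2/3: [370/3, 22, 406/3]
after L3 α=1/2: [455/3, 269/2, 530/3]
after L4 α=6/7: [599/21, 1565/14, 2510/21]
after L5 α=1/2: [4085/42, 4127/28, 5975/42]
→ [97, 147, 142]

at x=1,y=2 over L1,L3,L4,L5,L7:
+L1 (α=2/3) → [370/3, 22, 406/3]
+L3 (α=1/2) → [455/3, 269/2, 530/3]
+L4 (α=6/7) → [599/21, 1565/14, 2510/21]
+L5 (α=1/2) → [4085/42, 4127/28, 5975/42]
+L7 (α=6/7) → [53981/294, 25295/196, 11519/294]
rounded: [184, 129, 39]

at x=0,y=1 over L1,L3,L4,L5,L7:
+L1 (α=1/3) → [11, 13, 26]
+L3 (α=1) → [21, 100, 254]
+L4 (α=1/3) → [86/3, 236/3, 626/3]
+L5 (α=1/2) → [371/6, 367/3, 917/6]
+L7 (α=3/7) → [967/21, 3097/21, 424/3]
rounded: [46, 147, 141]

at x=0,y=0 over L1,L3,L4,L5,L7:
+L1 (α=1) → [174, 163, 255]
+L3 (α=1/2) → [337/2, 102, 196]
+L4 (α=2/3) → [155/2, 302/3, 382/3]
+L5 (α=1/2) → [547/4, 457/3, 473/3]
+L7 (α=2/5) → [2889/20, 533/5, 517/5]
= [144, 107, 103]


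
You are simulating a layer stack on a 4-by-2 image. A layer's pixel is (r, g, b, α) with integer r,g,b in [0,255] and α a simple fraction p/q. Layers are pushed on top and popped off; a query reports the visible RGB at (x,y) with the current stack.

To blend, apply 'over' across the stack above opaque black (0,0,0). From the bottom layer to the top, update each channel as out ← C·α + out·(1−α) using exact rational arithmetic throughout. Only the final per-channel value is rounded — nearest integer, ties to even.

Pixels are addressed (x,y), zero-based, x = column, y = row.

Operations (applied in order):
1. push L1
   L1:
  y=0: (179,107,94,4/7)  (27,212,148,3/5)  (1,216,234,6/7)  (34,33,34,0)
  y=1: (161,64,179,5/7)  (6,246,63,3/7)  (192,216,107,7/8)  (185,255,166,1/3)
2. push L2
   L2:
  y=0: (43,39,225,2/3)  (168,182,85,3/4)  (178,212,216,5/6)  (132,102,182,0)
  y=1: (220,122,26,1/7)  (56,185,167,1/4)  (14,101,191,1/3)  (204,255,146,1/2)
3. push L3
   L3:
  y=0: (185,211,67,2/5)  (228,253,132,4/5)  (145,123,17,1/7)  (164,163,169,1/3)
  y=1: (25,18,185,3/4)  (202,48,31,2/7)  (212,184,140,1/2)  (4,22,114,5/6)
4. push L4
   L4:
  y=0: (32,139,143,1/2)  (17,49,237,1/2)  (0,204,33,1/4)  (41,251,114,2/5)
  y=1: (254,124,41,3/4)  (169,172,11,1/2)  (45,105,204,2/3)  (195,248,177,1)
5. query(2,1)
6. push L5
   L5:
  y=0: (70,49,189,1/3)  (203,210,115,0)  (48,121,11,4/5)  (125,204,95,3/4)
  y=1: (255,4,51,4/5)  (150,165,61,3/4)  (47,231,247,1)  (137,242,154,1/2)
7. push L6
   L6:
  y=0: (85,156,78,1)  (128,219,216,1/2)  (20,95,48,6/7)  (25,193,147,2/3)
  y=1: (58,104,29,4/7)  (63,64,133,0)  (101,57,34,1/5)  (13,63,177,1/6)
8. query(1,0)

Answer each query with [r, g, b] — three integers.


query (2,1) [L1,L2,L3,L4] — begin 0,0,0
after L1 α=7/8: [168, 189, 749/8]
after L2 α=1/3: [350/3, 479/3, 1513/12]
after L3 α=1/2: [493/3, 1031/6, 3193/24]
after L4 α=2/3: [763/9, 2291/18, 12985/72]
rounded: [85, 127, 180]

(1,0) stack=L1,L2,L3,L4,L5,L6; from [0,0,0]:
after L1 α=3/5: [81/5, 636/5, 444/5]
after L2 α=3/4: [2601/20, 1683/10, 1719/20]
after L3 α=4/5: [20841/100, 11803/50, 12279/100]
after L4 α=1/2: [22541/200, 14253/100, 35979/200]
after L5 α=0: [22541/200, 14253/100, 35979/200]
after L6 α=1/2: [48141/400, 36153/200, 79179/400]
rounded: [120, 181, 198]


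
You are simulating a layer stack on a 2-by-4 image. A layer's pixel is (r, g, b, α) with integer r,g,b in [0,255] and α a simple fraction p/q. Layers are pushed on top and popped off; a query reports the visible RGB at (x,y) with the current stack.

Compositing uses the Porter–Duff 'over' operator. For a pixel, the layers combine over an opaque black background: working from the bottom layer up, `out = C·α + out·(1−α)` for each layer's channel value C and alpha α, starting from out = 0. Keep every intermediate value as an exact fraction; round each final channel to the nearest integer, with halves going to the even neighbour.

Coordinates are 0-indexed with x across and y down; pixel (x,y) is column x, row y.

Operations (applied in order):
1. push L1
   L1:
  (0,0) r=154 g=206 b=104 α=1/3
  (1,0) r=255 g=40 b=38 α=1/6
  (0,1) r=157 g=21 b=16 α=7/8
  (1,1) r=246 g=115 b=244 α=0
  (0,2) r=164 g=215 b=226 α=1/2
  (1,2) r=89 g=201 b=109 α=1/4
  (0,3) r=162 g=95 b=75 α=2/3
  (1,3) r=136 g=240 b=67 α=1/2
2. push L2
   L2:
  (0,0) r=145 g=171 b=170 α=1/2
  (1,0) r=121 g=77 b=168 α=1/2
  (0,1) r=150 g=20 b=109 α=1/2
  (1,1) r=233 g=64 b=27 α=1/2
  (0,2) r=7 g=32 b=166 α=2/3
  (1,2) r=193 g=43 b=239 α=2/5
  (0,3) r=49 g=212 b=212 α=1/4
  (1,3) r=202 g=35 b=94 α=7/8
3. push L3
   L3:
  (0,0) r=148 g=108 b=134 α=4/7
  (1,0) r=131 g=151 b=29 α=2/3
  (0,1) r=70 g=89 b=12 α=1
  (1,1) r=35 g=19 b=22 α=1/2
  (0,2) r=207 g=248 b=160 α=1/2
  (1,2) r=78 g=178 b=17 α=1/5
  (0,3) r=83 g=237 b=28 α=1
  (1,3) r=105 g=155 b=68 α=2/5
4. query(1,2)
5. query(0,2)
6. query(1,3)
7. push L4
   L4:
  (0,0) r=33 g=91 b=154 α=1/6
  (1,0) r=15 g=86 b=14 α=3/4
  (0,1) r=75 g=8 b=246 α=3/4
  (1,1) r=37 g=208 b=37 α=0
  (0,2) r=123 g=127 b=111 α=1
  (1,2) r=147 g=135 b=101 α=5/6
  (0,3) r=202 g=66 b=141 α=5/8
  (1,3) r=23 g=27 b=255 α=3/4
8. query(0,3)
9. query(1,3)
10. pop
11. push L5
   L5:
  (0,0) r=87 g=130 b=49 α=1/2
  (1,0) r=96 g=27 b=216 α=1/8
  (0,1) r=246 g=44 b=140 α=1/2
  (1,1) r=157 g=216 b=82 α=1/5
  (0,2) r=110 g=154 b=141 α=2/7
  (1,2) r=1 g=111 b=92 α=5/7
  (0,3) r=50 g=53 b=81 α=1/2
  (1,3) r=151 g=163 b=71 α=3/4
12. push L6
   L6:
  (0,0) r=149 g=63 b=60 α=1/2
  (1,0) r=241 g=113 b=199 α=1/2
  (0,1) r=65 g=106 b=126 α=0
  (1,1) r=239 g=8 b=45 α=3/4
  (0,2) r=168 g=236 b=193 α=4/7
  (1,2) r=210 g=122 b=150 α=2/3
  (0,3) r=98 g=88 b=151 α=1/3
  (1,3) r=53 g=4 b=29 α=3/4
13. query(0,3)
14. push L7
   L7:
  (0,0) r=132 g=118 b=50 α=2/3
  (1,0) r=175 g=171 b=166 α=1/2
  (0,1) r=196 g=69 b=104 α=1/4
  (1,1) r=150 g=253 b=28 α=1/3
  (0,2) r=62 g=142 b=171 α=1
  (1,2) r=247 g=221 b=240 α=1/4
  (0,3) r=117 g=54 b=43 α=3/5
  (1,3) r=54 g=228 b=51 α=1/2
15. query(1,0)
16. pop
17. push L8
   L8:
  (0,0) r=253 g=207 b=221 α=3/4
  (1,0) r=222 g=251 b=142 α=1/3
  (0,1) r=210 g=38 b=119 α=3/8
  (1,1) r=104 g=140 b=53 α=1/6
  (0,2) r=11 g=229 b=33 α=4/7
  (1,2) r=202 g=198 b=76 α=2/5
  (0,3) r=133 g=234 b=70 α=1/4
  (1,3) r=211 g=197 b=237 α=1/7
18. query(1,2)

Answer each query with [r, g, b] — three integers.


at x=1,y=2 over L1,L2,L3:
+L1 (α=1/4) → [89/4, 201/4, 109/4]
+L2 (α=2/5) → [1811/20, 947/20, 2239/20]
+L3 (α=1/5) → [2201/25, 1837/25, 2324/25]
rounded: [88, 73, 93]

at x=0,y=2 over L1,L2,L3:
+L1 (α=1/2) → [82, 215/2, 113]
+L2 (α=2/3) → [32, 343/6, 445/3]
+L3 (α=1/2) → [239/2, 1831/12, 925/6]
→ [120, 153, 154]

at x=1,y=3 over L1,L2,L3:
L1 α=1/2: [68, 120, 67/2]
L2 α=7/8: [741/4, 365/8, 1383/16]
L3 α=2/5: [3063/20, 715/8, 1265/16]
→ [153, 89, 79]

at x=0,y=3 over L1,L2,L3,L4:
after L1 α=2/3: [108, 190/3, 50]
after L2 α=1/4: [373/4, 201/2, 181/2]
after L3 α=1: [83, 237, 28]
after L4 α=5/8: [1259/8, 1041/8, 789/8]
→ [157, 130, 99]

(1,3) stack=L1,L2,L3,L4; from [0,0,0]:
+L1 (α=1/2) → [68, 120, 67/2]
+L2 (α=7/8) → [741/4, 365/8, 1383/16]
+L3 (α=2/5) → [3063/20, 715/8, 1265/16]
+L4 (α=3/4) → [4443/80, 1363/32, 13505/64]
→ [56, 43, 211]

query (0,3) [L1,L2,L3,L5,L6] — begin 0,0,0
+L1 (α=2/3) → [108, 190/3, 50]
+L2 (α=1/4) → [373/4, 201/2, 181/2]
+L3 (α=1) → [83, 237, 28]
+L5 (α=1/2) → [133/2, 145, 109/2]
+L6 (α=1/3) → [77, 126, 260/3]
→ [77, 126, 87]

query (1,0) [L1,L2,L3,L5,L6,L7] — begin 0,0,0
after L1 α=1/6: [85/2, 20/3, 19/3]
after L2 α=1/2: [327/4, 251/6, 523/6]
after L3 α=2/3: [1375/12, 2063/18, 871/18]
after L5 α=1/8: [10777/96, 14927/144, 9985/144]
after L6 α=1/2: [33913/192, 31199/288, 38641/288]
after L7 α=1/2: [67513/384, 80447/576, 86449/576]
→ [176, 140, 150]

(1,2) stack=L1,L2,L3,L5,L6,L8; from [0,0,0]:
+L1 (α=1/4) → [89/4, 201/4, 109/4]
+L2 (α=2/5) → [1811/20, 947/20, 2239/20]
+L3 (α=1/5) → [2201/25, 1837/25, 2324/25]
+L5 (α=5/7) → [4527/175, 2507/25, 16148/175]
+L6 (α=2/3) → [26009/175, 2869/25, 68648/525]
+L8 (α=2/5) → [148727/875, 18507/125, 95248/875]
rounded: [170, 148, 109]
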